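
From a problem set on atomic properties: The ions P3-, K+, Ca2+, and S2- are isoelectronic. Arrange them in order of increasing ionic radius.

All of these have 18 electrons, so size is governed by nuclear charge alone: the more protons, the stronger the pull on the same electron cloud, and the smaller the ion.
Nuclear charges: Ca2+ (Z=20), K+ (Z=19), S2- (Z=16), P3- (Z=15).
Smallest to largest: Ca2+ < K+ < S2- < P3-.

Ca2+ < K+ < S2- < P3-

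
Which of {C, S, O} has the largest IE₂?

O

IE_2 is the cost of taking one more electron from the +1 cation: C⁺ still has 3 valence electrons; S⁺ still has 5 valence electrons; O⁺ still has 5 valence electrons.
All are still removing valence electrons, so compare the +1 ions as you would atoms: IE_2 generally rises across a period (higher Z_eff) and falls down a group (larger shell), subject to the usual subshell exceptions.
Valence configurations: C⁺ [He]2s²2p¹, S⁺ [Ne]3s²3p³, O⁺ [He]2s²2p³.
Approximate IE_2 values (kJ/mol): C 2353, S 2252, O 3388.
So the second ionization energies run S < C < O.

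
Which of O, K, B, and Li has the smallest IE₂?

Consider each +1 ion: O⁺ still has 5 valence electrons; K⁺ is the bare [Ar] core; B⁺ still has 2 valence electrons; Li⁺ is the bare [He] core.
Usually core removal costs more than valence removal, but here the competition is close: a tightly held n=2 valence electron can cost more to remove than an n=3 core electron, so the actual values have to decide it.
Valence configurations: O⁺ [He]2s²2p³, B⁺ [He]2s².
Tabulated IE_2 (kJ/mol): O 3388, K 3052, B 2427, Li 7298.
Overall IE_2 order: B < K < O < Li.

B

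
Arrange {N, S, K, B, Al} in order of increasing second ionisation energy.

Al < S < B < N < K

Consider each +1 ion: N⁺ still has 4 valence electrons; S⁺ still has 5 valence electrons; K⁺ is the bare [Ar] core; B⁺ still has 2 valence electrons; Al⁺ still has 2 valence electrons.
Breaking into a closed-shell core is much more expensive than removing a leftover valence electron — K has the largest IE_2 here.
Valence configurations: N⁺ [He]2s²2p², S⁺ [Ne]3s²3p³, B⁺ [He]2s², Al⁺ [Ne]3s².
Approximate IE_2 values (kJ/mol): N 2856, S 2252, K 3052, B 2427, Al 1817.
Overall IE_2 order: Al < S < B < N < K.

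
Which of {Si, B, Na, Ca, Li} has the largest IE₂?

Li

Consider each +1 ion: Si⁺ still has 3 valence electrons; B⁺ still has 2 valence electrons; Na⁺ is the bare [Ne] core; Ca⁺ still has 1 valence electron; Li⁺ is the bare [He] core.
Breaking into a closed-shell core is much more expensive than removing a leftover valence electron — Na and Li have the largest IE_2 here.
Valence configurations: Si⁺ [Ne]3s²3p¹, B⁺ [He]2s², Ca⁺ [Ar]4s¹.
Approximate IE_2 values (kJ/mol): Si 1577, B 2427, Na 4562, Ca 1145, Li 7298.
So the second ionization energies run Ca < Si < B < Na < Li.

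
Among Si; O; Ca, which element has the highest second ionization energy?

After 1 electron has been removed, what remains? Si⁺ still has 3 valence electrons; O⁺ still has 5 valence electrons; Ca⁺ still has 1 valence electron.
All are still removing valence electrons, so compare the +1 ions as you would atoms: IE_2 generally rises across a period (higher Z_eff) and falls down a group (larger shell), subject to the usual subshell exceptions.
Valence configurations: Si⁺ [Ne]3s²3p¹, O⁺ [He]2s²2p³, Ca⁺ [Ar]4s¹.
Tabulated IE_2 (kJ/mol): Si 1577, O 3388, Ca 1145.
Putting it together, IE_2: Ca < Si < O.

O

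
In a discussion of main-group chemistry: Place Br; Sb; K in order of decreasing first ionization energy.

Br > Sb > K

K is in period 4, group 1; Br is in period 4, group 17; Sb is in period 5, group 15.
Removing the outermost electron gets harder across a period and easier down a group.
Neither a single period nor a single group — weigh both effects.
Sb > K: the two effects oppose for this pair; the across-period effect wins (831 vs 419 kJ/mol).
Br > Sb: both effects reinforce here, so Br is clearly the higher of the two.
Approximate values (kJ/mol): K 419, Br 1140, Sb 831.
So from highest to lowest: Br > Sb > K.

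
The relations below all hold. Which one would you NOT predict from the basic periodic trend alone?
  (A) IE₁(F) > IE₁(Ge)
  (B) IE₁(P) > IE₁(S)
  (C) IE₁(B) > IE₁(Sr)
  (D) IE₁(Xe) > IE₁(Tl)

The general trend: first ionization energy increases across a period and decreases down a group.
(A) F (period 2, group 17) vs Ge (period 4, group 14): the stated order agrees with the simple trend.
(B) P (period 3, group 15) vs S (period 3, group 16): the stated order contradicts the simple trend.
(C) B (period 2, group 13) vs Sr (period 5, group 2): the stated order agrees with the simple trend.
(D) Xe (period 5, group 18) vs Tl (period 6, group 13): the stated order agrees with the simple trend.
The exception is (B): S (3p⁴) ionizes more easily than half-filled P (3p³) because the paired 3p electron in S is pushed out by e⁻–e⁻ repulsion.

(B)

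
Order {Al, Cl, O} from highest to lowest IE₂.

Consider each +1 ion: Al⁺ still has 2 valence electrons; Cl⁺ still has 6 valence electrons; O⁺ still has 5 valence electrons.
All are still removing valence electrons, so compare the +1 ions as you would atoms: IE_2 generally rises across a period (higher Z_eff) and falls down a group (larger shell), subject to the usual subshell exceptions.
Valence configurations: Al⁺ [Ne]3s², Cl⁺ [Ne]3s²3p⁴, O⁺ [He]2s²2p³.
Approximate IE_2 values (kJ/mol): Al 1817, Cl 2298, O 3388.
Putting it together, IE_2: Al < Cl < O.

O, Cl, Al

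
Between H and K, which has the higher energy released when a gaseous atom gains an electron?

H

H is in period 1, group 1; K is in period 4, group 1.
Electron affinity generally becomes more exothermic across a period toward the halogens and less exothermic down a group.
All are in group 1, so electron affinity increases up the group.
So H has the higher energy released when a gaseous atom gains an electron (H > K).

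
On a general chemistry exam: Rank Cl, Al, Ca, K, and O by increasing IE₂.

Ca, Al, Cl, K, O

IE_2 is the cost of taking one more electron from the +1 cation: Cl⁺ still has 6 valence electrons; Al⁺ still has 2 valence electrons; Ca⁺ still has 1 valence electron; K⁺ is the bare [Ar] core; O⁺ still has 5 valence electrons.
Usually core removal costs more than valence removal, but here the competition is close: a tightly held n=2 valence electron can cost more to remove than an n=3 core electron, so the actual values have to decide it.
Valence configurations: Cl⁺ [Ne]3s²3p⁴, Al⁺ [Ne]3s², Ca⁺ [Ar]4s¹, O⁺ [He]2s²2p³.
The numbers (kJ/mol): Cl 2298, Al 1817, Ca 1145, K 3052, O 3388.
Putting it together, IE_2: Ca < Al < Cl < K < O.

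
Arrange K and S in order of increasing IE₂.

S < K

After 1 electron has been removed, what remains? K⁺ is the bare [Ar] core; S⁺ still has 5 valence electrons.
Pulling an electron out of a noble-gas core costs far more than removing a remaining valence electron, so K sits at the high end of IE_2.
The numbers (kJ/mol): K 3052, S 2252.
Putting it together, IE_2: S < K.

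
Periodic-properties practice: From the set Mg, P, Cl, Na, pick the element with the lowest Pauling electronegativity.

Na

Na is in period 3, group 1; Mg is in period 3, group 2; P is in period 3, group 15; Cl is in period 3, group 17.
Smaller atoms with higher effective nuclear charge are more electronegative.
All lie in period 3, so electronegativity increases left to right.
The lowest Pauling electronegativity among these belongs to Na.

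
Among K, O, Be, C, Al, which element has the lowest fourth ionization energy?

K

IE_4 is the cost of taking one more electron from the +3 cation: K³⁺ is already 2 electrons into the core; O³⁺ still has 3 valence electrons; Be³⁺ is already 1 electron into the core; C³⁺ still has 1 valence electron; Al³⁺ is the bare [Ne] core.
Usually core removal costs more than valence removal, but here the competition is close: a tightly held n=2 valence electron can cost more to remove than an n=3 core electron, so the actual values have to decide it.
Valence configurations: O³⁺ [He]2s²2p¹, C³⁺ [He]2s¹.
The numbers (kJ/mol): K 5877, O 7469, Be 21007, C 6223, Al 11577.
Hence IE_4: K < C < O < Al < Be.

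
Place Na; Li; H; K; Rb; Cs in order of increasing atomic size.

H is in period 1, group 1; Li is in period 2, group 1; Na is in period 3, group 1; K is in period 4, group 1; Rb is in period 5, group 1; Cs is in period 6, group 1.
Atomic radius shrinks across a period as nuclear charge pulls the same shell inward, and grows down a group as new shells are added.
All are in group 1, so atomic radius increases down the group.
So from smallest to largest: H < Li < Na < K < Rb < Cs.

H < Li < Na < K < Rb < Cs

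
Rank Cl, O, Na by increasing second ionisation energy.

Cl, O, Na

The second ionization energy removes an electron from the +1 ion. For each element: Cl⁺ still has 6 valence electrons; O⁺ still has 5 valence electrons; Na⁺ is the bare [Ne] core.
Core electrons are held far more tightly than valence electrons, so Na tops the IE_2 order.
Valence configurations: Cl⁺ [Ne]3s²3p⁴, O⁺ [He]2s²2p³.
Approximate IE_2 values (kJ/mol): Cl 2298, O 3388, Na 4562.
Putting it together, IE_2: Cl < O < Na.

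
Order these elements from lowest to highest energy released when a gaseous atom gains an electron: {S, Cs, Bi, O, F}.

O is in period 2, group 16; F is in period 2, group 17; S is in period 3, group 16; Cs is in period 6, group 1; Bi is in period 6, group 15.
Electron affinity generally becomes more exothermic across a period toward the halogens and less exothermic down a group.
Neither a single period nor a single group — weigh both effects.
Bi > Cs: Bi lies to the right of Cs in period 6, so the across-period effect alone puts Bi higher.
O > Bi: relative to Bi, both the across-period and down-group shifts push O's electron affinity up.
S > O: this pair runs against the simple trend — see the exception note.
F > S: relative to S, both the across-period and down-group shifts push F's electron affinity up.
Note the exception: S has a higher electron affinity than O, contrary to the simple trend — the compact 2p subshell of O repels the added electron more than S's larger 3p does.
Approximate values (kJ/mol): O 141, F 328, S 200, Cs 46, Bi 91.
So from lowest to highest: Cs < Bi < O < S < F.

Cs < Bi < O < S < F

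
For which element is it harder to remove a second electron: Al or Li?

Li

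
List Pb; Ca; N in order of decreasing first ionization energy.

N > Pb > Ca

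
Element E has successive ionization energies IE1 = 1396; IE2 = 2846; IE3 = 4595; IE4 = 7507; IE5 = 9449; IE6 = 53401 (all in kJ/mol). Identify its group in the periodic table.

Look for the largest jump between consecutive ionization energies: IE6/IE5 ≈ 5.7, far larger than any earlier ratio.
That jump marks the point where a core electron is being removed. So the atom has 5 valence electrons.
A main-group element with 5 valence electrons is in group 15.

Group 15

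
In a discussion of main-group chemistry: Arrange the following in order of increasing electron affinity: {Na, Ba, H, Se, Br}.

H is in period 1, group 1; Na is in period 3, group 1; Se is in period 4, group 16; Br is in period 4, group 17; Ba is in period 6, group 2.
Adding an electron releases more energy for atoms nearer the top right (short of the noble gases).
Here both period and group differ, so the two effects have to be weighed against each other.
Na > Ba: period and group pull opposite ways; the down-group shift dominates (53 vs 14 kJ/mol).
H > Na: H sits above Na in group 1, so the down-group effect alone puts H higher.
Se > H: the two effects oppose for this pair; the across-period effect wins (195 vs 73 kJ/mol).
Br > Se: both are in period 4; the period trend gives Br the larger value.
Approximate values (kJ/mol): H 73, Na 53, Se 195, Br 325, Ba 14.
So from lowest to highest: Ba < Na < H < Se < Br.

Ba, Na, H, Se, Br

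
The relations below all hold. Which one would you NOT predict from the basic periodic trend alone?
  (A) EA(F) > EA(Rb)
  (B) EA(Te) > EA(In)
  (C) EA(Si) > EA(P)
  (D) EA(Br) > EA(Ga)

(C)

The general trend: electron affinity increases across a period and decreases down a group.
(A) F (period 2, group 17) vs Rb (period 5, group 1): the stated order agrees with the simple trend.
(B) Te (period 5, group 16) vs In (period 5, group 13): the stated order agrees with the simple trend.
(C) Si (period 3, group 14) vs P (period 3, group 15): the stated order contradicts the simple trend.
(D) Br (period 4, group 17) vs Ga (period 4, group 13): the stated order agrees with the simple trend.
The exception is (C): adding an electron to P's half-filled 3p³ is unfavourable, so Si (3p²) has the more exothermic EA.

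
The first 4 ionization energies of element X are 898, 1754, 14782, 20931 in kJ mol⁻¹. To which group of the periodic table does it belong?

Group 2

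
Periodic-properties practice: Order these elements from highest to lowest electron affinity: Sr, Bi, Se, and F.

F, Se, Bi, Sr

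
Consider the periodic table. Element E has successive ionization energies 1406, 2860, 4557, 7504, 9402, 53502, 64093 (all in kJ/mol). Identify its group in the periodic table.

Group 15

Look for the largest jump between consecutive ionization energies: IE6/IE5 ≈ 5.7, far larger than any earlier ratio.
That jump marks the point where a core electron is being removed. So the atom has 5 valence electrons.
A main-group element with 5 valence electrons is in group 15.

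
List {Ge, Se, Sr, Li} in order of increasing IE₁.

Li < Sr < Ge < Se

Across a period the outer electron is held more tightly (higher IE₁); down a group it sits in a higher shell, more shielded, and comes off more easily.
Neither a single period nor a single group — weigh both effects.
Sr > Li: period and group pull opposite ways; the across-period shift dominates (550 vs 520 kJ/mol).
Ge > Sr: both effects reinforce here, so Ge is clearly the higher of the two.
Se > Ge: both are in period 4; the period trend gives Se the larger value.
Tabulated first ionization energy (kJ/mol): Li 520, Ge 762, Se 941, Sr 550.
So from lowest to highest: Li < Sr < Ge < Se.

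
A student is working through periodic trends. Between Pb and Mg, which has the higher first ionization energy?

Mg is in period 3, group 2; Pb is in period 6, group 14.
First ionization energy rises across a period (greater Z_eff holds electrons more tightly) and falls down a group (valence electrons are farther from the nucleus).
Here both period and group differ, so the two effects have to be weighed against each other.
Mg > Pb: the two effects oppose for this pair; the down-group effect wins (738 vs 716 kJ/mol).
For reference (kJ/mol): Mg 738, Pb 716.
So Mg has the higher first ionization energy (Mg > Pb).

Mg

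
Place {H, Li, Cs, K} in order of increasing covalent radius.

H < Li < K < Cs

Moving right in a period, electrons are added to the same shell under a stronger nuclear pull, so atoms get smaller; moving down, a new shell is opened and atoms get larger.
All are in group 1, so atomic radius increases down the group.
So from smallest to largest: H < Li < K < Cs.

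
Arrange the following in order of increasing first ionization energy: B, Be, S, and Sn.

Removing the outermost electron gets harder across a period and easier down a group.
Neither a single period nor a single group — weigh both effects.
B > Sn: period and group pull opposite ways; the down-group shift dominates (801 vs 709 kJ/mol).
Be > B: this pair runs against the simple trend — see the exception note.
S > Be: period and group pull opposite ways; the across-period shift dominates (1000 vs 900 kJ/mol).
Note the exception: Be has a higher first ionization energy than B, contrary to the simple trend — removing B's lone 2p electron is easier than breaking Be's filled 2s².
Tabulated first ionization energy (kJ/mol): Be 900, B 801, S 1000, Sn 709.
So from lowest to highest: Sn < B < Be < S.

Sn < B < Be < S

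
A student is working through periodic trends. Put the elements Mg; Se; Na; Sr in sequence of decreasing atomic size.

Sr > Na > Mg > Se

Moving right in a period, electrons are added to the same shell under a stronger nuclear pull, so atoms get smaller; moving down, a new shell is opened and atoms get larger.
Here both period and group differ, so the two effects have to be weighed against each other.
Mg > Se: period and group pull opposite ways; the across-period shift dominates (139 vs 116 pm).
Na > Mg: both are in period 3; the period trend gives Na the larger value.
Sr > Na: the two effects oppose for this pair; the down-group effect wins (185 vs 155 pm).
Tabulated atomic radius (pm): Na 155, Mg 139, Se 116, Sr 185.
So from largest to smallest: Sr > Na > Mg > Se.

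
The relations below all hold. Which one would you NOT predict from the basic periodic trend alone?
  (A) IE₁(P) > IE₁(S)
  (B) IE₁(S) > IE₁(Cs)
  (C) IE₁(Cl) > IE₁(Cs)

(A)

The general trend: first ionisation energy increases across a period and decreases down a group.
(A) P (period 3, group 15) vs S (period 3, group 16): the stated order contradicts the simple trend.
(B) S (period 3, group 16) vs Cs (period 6, group 1): the stated order agrees with the simple trend.
(C) Cl (period 3, group 17) vs Cs (period 6, group 1): the stated order agrees with the simple trend.
The exception is (A): S (3p⁴) ionizes more easily than half-filled P (3p³) because the paired 3p electron in S is pushed out by e⁻–e⁻ repulsion.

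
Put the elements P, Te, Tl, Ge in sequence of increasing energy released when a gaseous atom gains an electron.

Tl < P < Ge < Te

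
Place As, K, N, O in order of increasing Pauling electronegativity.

N is in period 2, group 15; O is in period 2, group 16; K is in period 4, group 1; As is in period 4, group 15.
EN rises left→right (higher Z_eff, smaller atoms) and falls top→bottom (larger, more shielded atoms).
These span different periods and groups, so the two trends combine.
As > K: As lies to the right of K in period 4, so the across-period effect alone puts As higher.
N > As: they share group 15; the group trend gives N the larger value.
O > N: O lies to the right of N in period 2, so the across-period effect alone puts O higher.
For reference (Pauling): N 3.04, O 3.44, K 0.82, As 2.18.
So from lowest to highest: K < As < N < O.

K < As < N < O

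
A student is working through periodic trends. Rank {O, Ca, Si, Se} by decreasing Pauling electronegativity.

O, Se, Si, Ca

O is in period 2, group 16; Si is in period 3, group 14; Ca is in period 4, group 2; Se is in period 4, group 16.
Atoms toward the upper right of the periodic table pull bonding electrons most strongly.
Neither a single period nor a single group — weigh both effects.
Si > Ca: relative to Ca, both the across-period and down-group shifts push Si's electronegativity up.
Se > Si: period and group pull opposite ways; the across-period shift dominates (2.55 vs 1.90).
O > Se: they share group 16; the group trend gives O the larger value.
Approximate values (Pauling): O 3.44, Si 1.90, Ca 1.00, Se 2.55.
So from highest to lowest: O > Se > Si > Ca.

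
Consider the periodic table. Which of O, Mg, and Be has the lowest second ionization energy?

The second ionization energy removes an electron from the +1 ion. For each element: O⁺ still has 5 valence electrons; Mg⁺ still has 1 valence electron; Be⁺ still has 1 valence electron.
All are still removing valence electrons, so compare the +1 ions as you would atoms: IE_2 generally rises across a period (higher Z_eff) and falls down a group (larger shell), subject to the usual subshell exceptions.
Valence configurations: O⁺ [He]2s²2p³, Mg⁺ [Ne]3s¹, Be⁺ [He]2s¹.
The numbers (kJ/mol): O 3388, Mg 1451, Be 1757.
Overall IE_2 order: Mg < Be < O.

Mg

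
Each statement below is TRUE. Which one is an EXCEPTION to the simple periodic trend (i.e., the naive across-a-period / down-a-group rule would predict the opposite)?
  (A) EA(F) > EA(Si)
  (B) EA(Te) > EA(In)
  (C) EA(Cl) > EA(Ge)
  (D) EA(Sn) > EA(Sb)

The general trend: electron affinity increases across a period and decreases down a group.
(A) F (period 2, group 17) vs Si (period 3, group 14): the stated order agrees with the simple trend.
(B) Te (period 5, group 16) vs In (period 5, group 13): the stated order agrees with the simple trend.
(C) Cl (period 3, group 17) vs Ge (period 4, group 14): the stated order agrees with the simple trend.
(D) Sn (period 5, group 14) vs Sb (period 5, group 15): the stated order contradicts the simple trend.
The exception is (D): adding an electron to Sb's half-filled 5p³ is unfavourable, so Sn has the more exothermic EA.

(D)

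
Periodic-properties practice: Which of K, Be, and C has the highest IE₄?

Be

Consider each +3 ion: K³⁺ is already 2 electrons into the core; Be³⁺ is already 1 electron into the core; C³⁺ still has 1 valence electron.
Usually core removal costs more than valence removal, but here the competition is close: a tightly held n=2 valence electron can cost more to remove than an n=3 core electron, so the actual values have to decide it.
Approximate IE_4 values (kJ/mol): K 5877, Be 21007, C 6223.
Overall IE_4 order: K < C < Be.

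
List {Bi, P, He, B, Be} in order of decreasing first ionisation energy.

He is in period 1, group 18; Be is in period 2, group 2; B is in period 2, group 13; P is in period 3, group 15; Bi is in period 6, group 15.
Removing the outermost electron gets harder across a period and easier down a group.
Neither a single period nor a single group — weigh both effects.
B > Bi: the two effects oppose for this pair; the down-group effect wins (801 vs 703 kJ/mol).
Be > B: this pair runs against the simple trend — see the exception note.
P > Be: period and group pull opposite ways; the across-period shift dominates (1012 vs 900 kJ/mol).
He > P: both effects reinforce here, so He is clearly the higher of the two.
Note the exception: Be has a higher first ionization energy than B, contrary to the simple trend — removing B's lone 2p electron is easier than breaking Be's filled 2s².
Tabulated first ionization energy (kJ/mol): He 2372, Be 900, B 801, P 1012, Bi 703.
So from highest to lowest: He > P > Be > B > Bi.

He, P, Be, B, Bi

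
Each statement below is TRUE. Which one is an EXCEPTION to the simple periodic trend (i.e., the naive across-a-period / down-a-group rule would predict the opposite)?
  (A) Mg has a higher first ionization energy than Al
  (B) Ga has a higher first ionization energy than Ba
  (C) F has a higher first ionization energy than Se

(A)

The general trend: first ionization energy increases across a period and decreases down a group.
(A) Mg (period 3, group 2) vs Al (period 3, group 13): the stated order contradicts the simple trend.
(B) Ga (period 4, group 13) vs Ba (period 6, group 2): the stated order agrees with the simple trend.
(C) F (period 2, group 17) vs Se (period 4, group 16): the stated order agrees with the simple trend.
The exception is (A): Al's single 3p electron is easier to remove than one from Mg's filled 3s².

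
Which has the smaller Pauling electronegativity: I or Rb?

Rb is in period 5, group 1; I is in period 5, group 17.
EN rises left→right (higher Z_eff, smaller atoms) and falls top→bottom (larger, more shielded atoms).
All lie in period 5, so electronegativity increases left to right.
So Rb has the smaller Pauling electronegativity (Rb < I).

Rb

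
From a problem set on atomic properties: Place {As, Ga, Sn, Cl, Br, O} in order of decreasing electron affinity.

Cl > Br > O > Sn > As > Ga

O is in period 2, group 16; Cl is in period 3, group 17; Ga is in period 4, group 13; As is in period 4, group 15; Br is in period 4, group 17; Sn is in period 5, group 14.
Electron affinity generally becomes more exothermic across a period toward the halogens and less exothermic down a group.
These span different periods and groups, so the two trends combine.
As > Ga: both are in period 4; the period trend gives As the larger value.
Sn > As: this pair runs against the simple trend — see the exception note.
O > Sn: both effects reinforce here, so O is clearly the higher of the two.
Br > O: period and group pull opposite ways; the across-period shift dominates (325 vs 141 kJ/mol).
Cl > Br: they share group 17; the group trend gives Cl the larger value.
Note the exception: Sn has a higher electron affinity than As, contrary to the simple trend — adding an electron to As's half-filled np³ subshell costs electron-pairing energy.
For reference (kJ/mol): O 141, Cl 349, Ga 29, As 78, Br 325, Sn 107.
So from highest to lowest: Cl > Br > O > Sn > As > Ga.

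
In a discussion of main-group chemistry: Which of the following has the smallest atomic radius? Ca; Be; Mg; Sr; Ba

Be

Radius decreases left→right (rising Z_eff, same n) and increases top→bottom (higher n).
All are in group 2, so atomic radius increases down the group.
The smallest atomic radius among these belongs to Be.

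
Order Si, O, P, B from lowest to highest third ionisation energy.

IE_3 is the cost of taking one more electron from the +2 cation: Si²⁺ still has 2 valence electrons; O²⁺ still has 4 valence electrons; P²⁺ still has 3 valence electrons; B²⁺ still has 1 valence electron.
All are still removing valence electrons, so compare the +2 ions as you would atoms: IE_3 generally rises across a period (higher Z_eff) and falls down a group (larger shell), subject to the usual subshell exceptions.
Valence configurations: Si²⁺ [Ne]3s², O²⁺ [He]2s²2p², P²⁺ [Ne]3s²3p¹, B²⁺ [He]2s¹.
P²⁺ loses a lone 3p electron whereas Si²⁺ must break into a filled 3s² pair, so IE_3(Si) > IE_3(P) even though P has the higher nuclear charge.
Approximate IE_3 values (kJ/mol): Si 3232, O 5300, P 2914, B 3660.
Putting it together, IE_3: P < Si < B < O.

P < Si < B < O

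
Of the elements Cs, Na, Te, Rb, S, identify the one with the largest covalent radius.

Cs

Radius decreases left→right (rising Z_eff, same n) and increases top→bottom (higher n).
Neither a single period nor a single group — weigh both effects.
Te > S: Te sits below S in group 16, so the down-group effect alone puts Te larger.
Na > Te: period and group pull opposite ways; the across-period shift dominates (155 vs 136 pm).
Rb > Na: they share group 1; the group trend gives Rb the larger value.
Cs > Rb: they share group 1; the group trend gives Cs the larger value.
Tabulated atomic radius (pm): Na 155, S 103, Rb 210, Te 136, Cs 232.
The largest covalent radius among these belongs to Cs.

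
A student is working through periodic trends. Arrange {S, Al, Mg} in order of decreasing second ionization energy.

Consider each +1 ion: S⁺ still has 5 valence electrons; Al⁺ still has 2 valence electrons; Mg⁺ still has 1 valence electron.
All are still removing valence electrons, so compare the +1 ions as you would atoms: IE_2 generally rises across a period (higher Z_eff) and falls down a group (larger shell), subject to the usual subshell exceptions.
Valence configurations: S⁺ [Ne]3s²3p³, Al⁺ [Ne]3s², Mg⁺ [Ne]3s¹.
Tabulated IE_2 (kJ/mol): S 2252, Al 1817, Mg 1451.
So the second ionization energies run Mg < Al < S.

S > Al > Mg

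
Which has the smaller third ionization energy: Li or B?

The third ionization energy removes an electron from the +2 ion. For each element: Li²⁺ is already 1 electron into the core; B²⁺ still has 1 valence electron.
Pulling an electron out of a noble-gas core costs far more than removing a remaining valence electron, so Li sits at the high end of IE_3.
Approximate IE_3 values (kJ/mol): Li 11815, B 3660.
Hence IE_3: B < Li.

B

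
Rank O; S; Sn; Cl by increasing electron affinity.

Sn < O < S < Cl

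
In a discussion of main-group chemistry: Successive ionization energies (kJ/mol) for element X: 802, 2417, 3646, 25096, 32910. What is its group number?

Look for the largest jump between consecutive ionization energies: IE4/IE3 ≈ 6.9, far larger than any earlier ratio.
That jump marks the point where a core electron is being removed. So the atom has 3 valence electrons.
A main-group element with 3 valence electrons is in group 13.

Group 13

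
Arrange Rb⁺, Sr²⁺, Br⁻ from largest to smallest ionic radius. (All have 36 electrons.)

All of these have 36 electrons, so size is governed by nuclear charge alone: the more protons, the stronger the pull on the same electron cloud, and the smaller the ion.
Nuclear charges: Sr²⁺ (Z=38), Rb⁺ (Z=37), Br⁻ (Z=35).
Largest to smallest: Br⁻ > Rb⁺ > Sr²⁺.

Br⁻ > Rb⁺ > Sr²⁺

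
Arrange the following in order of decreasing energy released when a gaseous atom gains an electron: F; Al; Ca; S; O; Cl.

O is in period 2, group 16; F is in period 2, group 17; Al is in period 3, group 13; S is in period 3, group 16; Cl is in period 3, group 17; Ca is in period 4, group 2.
EA tends to increase across a period and decrease down a group, though the pattern is less regular than for IE or radius.
Neither a single period nor a single group — weigh both effects.
Al > Ca: relative to Ca, both the across-period and down-group shifts push Al's electron affinity up.
O > Al: both effects reinforce here, so O is clearly the higher of the two.
S > O: this pair runs against the simple trend — see the exception note.
F > S: both effects reinforce here, so F is clearly the higher of the two.
Cl > F: this pair runs against the simple trend — see the exception note.
Note the exception: S has a higher electron affinity than O, contrary to the simple trend — the compact 2p subshell of O repels the added electron more than S's larger 3p does.
Note the exception: Cl has a higher electron affinity than F, contrary to the simple trend — F's small 2p subshell makes the incoming electron feel strong e⁻–e⁻ repulsion, so Cl actually releases more energy on gaining an electron.
Tabulated electron affinity (kJ/mol): O 141, F 328, Al 42, S 200, Cl 349, Ca 2.
So from highest to lowest: Cl > F > S > O > Al > Ca.

Cl > F > S > O > Al > Ca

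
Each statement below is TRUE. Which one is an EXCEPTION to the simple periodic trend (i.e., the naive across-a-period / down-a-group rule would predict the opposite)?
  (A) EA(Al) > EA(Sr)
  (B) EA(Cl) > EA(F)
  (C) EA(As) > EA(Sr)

(B)

The general trend: electron affinity increases across a period and decreases down a group.
(A) Al (period 3, group 13) vs Sr (period 5, group 2): the stated order agrees with the simple trend.
(B) Cl (period 3, group 17) vs F (period 2, group 17): the stated order contradicts the simple trend.
(C) As (period 4, group 15) vs Sr (period 5, group 2): the stated order agrees with the simple trend.
The exception is (B): F's small 2p subshell makes the incoming electron feel strong e⁻–e⁻ repulsion, so Cl actually releases more energy on gaining an electron.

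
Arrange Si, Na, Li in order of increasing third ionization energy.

Si, Na, Li

Consider each +2 ion: Si²⁺ still has 2 valence electrons; Na²⁺ is already 1 electron into the core; Li²⁺ is already 1 electron into the core.
Pulling an electron out of a noble-gas core costs far more than removing a remaining valence electron, so Na and Li sit at the high end of IE_3.
The numbers (kJ/mol): Si 3232, Na 6910, Li 11815.
Overall IE_3 order: Si < Na < Li.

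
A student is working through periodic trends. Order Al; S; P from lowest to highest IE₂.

Al, P, S

IE_2 is the cost of taking one more electron from the +1 cation: Al⁺ still has 2 valence electrons; S⁺ still has 5 valence electrons; P⁺ still has 4 valence electrons.
All are still removing valence electrons, so compare the +1 ions as you would atoms: IE_2 generally rises across a period (higher Z_eff) and falls down a group (larger shell), subject to the usual subshell exceptions.
Valence configurations: Al⁺ [Ne]3s², S⁺ [Ne]3s²3p³, P⁺ [Ne]3s²3p².
The numbers (kJ/mol): Al 1817, S 2252, P 1907.
Overall IE_2 order: Al < P < S.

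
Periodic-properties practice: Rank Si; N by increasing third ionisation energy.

After 2 electrons have been removed, what remains? Si²⁺ still has 2 valence electrons; N²⁺ still has 3 valence electrons.
All are still removing valence electrons, so compare the +2 ions as you would atoms: IE_3 generally rises across a period (higher Z_eff) and falls down a group (larger shell), subject to the usual subshell exceptions.
Valence configurations: Si²⁺ [Ne]3s², N²⁺ [He]2s²2p¹.
The numbers (kJ/mol): Si 3232, N 4578.
Putting it together, IE_3: Si < N.

Si < N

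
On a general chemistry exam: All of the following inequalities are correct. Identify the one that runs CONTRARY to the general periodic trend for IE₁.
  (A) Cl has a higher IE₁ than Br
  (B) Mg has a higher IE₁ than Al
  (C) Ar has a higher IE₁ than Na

The general trend: IE₁ increases across a period and decreases down a group.
(A) Cl (period 3, group 17) vs Br (period 4, group 17): the stated order agrees with the simple trend.
(B) Mg (period 3, group 2) vs Al (period 3, group 13): the stated order contradicts the simple trend.
(C) Ar (period 3, group 18) vs Na (period 3, group 1): the stated order agrees with the simple trend.
The exception is (B): Al's single 3p electron is easier to remove than one from Mg's filled 3s².

(B)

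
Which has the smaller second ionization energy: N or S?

IE_2 is the cost of taking one more electron from the +1 cation: N⁺ still has 4 valence electrons; S⁺ still has 5 valence electrons.
All are still removing valence electrons, so compare the +1 ions as you would atoms: IE_2 generally rises across a period (higher Z_eff) and falls down a group (larger shell), subject to the usual subshell exceptions.
Valence configurations: N⁺ [He]2s²2p², S⁺ [Ne]3s²3p³.
Approximate IE_2 values (kJ/mol): N 2856, S 2252.
Hence IE_2: S < N.

S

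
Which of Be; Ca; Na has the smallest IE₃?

IE_3 is the cost of taking one more electron from the +2 cation: Be²⁺ is the bare [He] core; Ca²⁺ is the bare [Ar] core; Na²⁺ is already 1 electron into the core.
All of these are removing an electron from a noble-gas core or deeper; the smaller core (lower principal quantum number) is held far more tightly, and within a period the higher nuclear charge binds the same core more tightly.
Tabulated IE_3 (kJ/mol): Be 14849, Ca 4912, Na 6910.
Putting it together, IE_3: Ca < Na < Be.

Ca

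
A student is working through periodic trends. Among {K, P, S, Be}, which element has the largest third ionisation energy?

Be

The third ionization energy removes an electron from the +2 ion. For each element: K²⁺ is already 1 electron into the core; P²⁺ still has 3 valence electrons; S²⁺ still has 4 valence electrons; Be²⁺ is the bare [He] core.
Core electrons are held far more tightly than valence electrons, so K and Be top the IE_3 order.
Valence configurations: P²⁺ [Ne]3s²3p¹, S²⁺ [Ne]3s²3p².
Approximate IE_3 values (kJ/mol): K 4420, P 2914, S 3357, Be 14849.
So the third ionization energies run P < S < K < Be.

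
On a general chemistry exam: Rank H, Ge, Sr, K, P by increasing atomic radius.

Moving right in a period, electrons are added to the same shell under a stronger nuclear pull, so atoms get smaller; moving down, a new shell is opened and atoms get larger.
Neither a single period nor a single group — weigh both effects.
P > H: period and group pull opposite ways; the down-group shift dominates (111 vs 32 pm).
Ge > P: relative to P, both the across-period and down-group shifts push Ge's atomic radius up.
Sr > Ge: relative to Ge, both the across-period and down-group shifts push Sr's atomic radius up.
K > Sr: period and group pull opposite ways; the across-period shift dominates (196 vs 185 pm).
Tabulated atomic radius (pm): H 32, P 111, K 196, Ge 121, Sr 185.
So from smallest to largest: H < P < Ge < Sr < K.

H < P < Ge < Sr < K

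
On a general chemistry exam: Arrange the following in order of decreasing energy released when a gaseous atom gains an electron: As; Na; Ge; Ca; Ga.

Ge, As, Na, Ga, Ca

Electron affinity generally becomes more exothermic across a period toward the halogens and less exothermic down a group.
These span different periods and groups, so the two trends combine.
Ga > Ca: Ga lies to the right of Ca in period 4, so the across-period effect alone puts Ga higher.
Na > Ga: period and group pull opposite ways; the down-group shift dominates (53 vs 29 kJ/mol).
As > Na: period and group pull opposite ways; the across-period shift dominates (78 vs 53 kJ/mol).
Ge > As: this pair runs against the simple trend — see the exception note.
Note the exception: Ge has a higher electron affinity than As, contrary to the simple trend — adding an electron to As's half-filled 4p³ is unfavourable, so Ge (4p²) has the more exothermic EA.
Tabulated electron affinity (kJ/mol): Na 53, Ca 2, Ga 29, Ge 119, As 78.
So from highest to lowest: Ge > As > Na > Ga > Ca.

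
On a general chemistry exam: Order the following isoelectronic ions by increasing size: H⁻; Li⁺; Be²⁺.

All of these have 2 electrons, so size is governed by nuclear charge alone: the more protons, the stronger the pull on the same electron cloud, and the smaller the ion.
Nuclear charges: Be²⁺ (Z=4), Li⁺ (Z=3), H⁻ (Z=1).
Smallest to largest: Be²⁺ < Li⁺ < H⁻.

Be²⁺ < Li⁺ < H⁻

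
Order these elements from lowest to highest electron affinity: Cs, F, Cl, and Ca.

Ca < Cs < F < Cl

F is in period 2, group 17; Cl is in period 3, group 17; Ca is in period 4, group 2; Cs is in period 6, group 1.
Electron affinity generally becomes more exothermic across a period toward the halogens and less exothermic down a group.
Here both period and group differ, so the two effects have to be weighed against each other.
Cs > Ca: this pair runs against the simple trend — see the exception note.
F > Cs: both effects reinforce here, so F is clearly the higher of the two.
Cl > F: this pair runs against the simple trend — see the exception note.
Note the exception: Cs has a higher electron affinity than Ca, contrary to the simple trend — adding an electron to Ca (ns²) has to open a new, higher-energy np subshell, which is unfavourable.
Note the exception: Cl has a higher electron affinity than F, contrary to the simple trend — F's small 2p subshell makes the incoming electron feel strong e⁻–e⁻ repulsion, so Cl actually releases more energy on gaining an electron.
Approximate values (kJ/mol): F 328, Cl 349, Ca 2, Cs 46.
So from lowest to highest: Ca < Cs < F < Cl.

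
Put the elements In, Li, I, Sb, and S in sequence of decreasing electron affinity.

I > S > Sb > Li > In

Li is in period 2, group 1; S is in period 3, group 16; In is in period 5, group 13; Sb is in period 5, group 15; I is in period 5, group 17.
EA tends to increase across a period and decrease down a group, though the pattern is less regular than for IE or radius.
These span different periods and groups, so the two trends combine.
Li > In: the two effects oppose for this pair; the down-group effect wins (60 vs 29 kJ/mol).
Sb > Li: the two effects oppose for this pair; the across-period effect wins (103 vs 60 kJ/mol).
S > Sb: relative to Sb, both the across-period and down-group shifts push S's electron affinity up.
I > S: period and group pull opposite ways; the across-period shift dominates (295 vs 200 kJ/mol).
Tabulated electron affinity (kJ/mol): Li 60, S 200, In 29, Sb 103, I 295.
So from highest to lowest: I > S > Sb > Li > In.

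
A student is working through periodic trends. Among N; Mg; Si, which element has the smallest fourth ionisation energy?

IE_4 is the cost of taking one more electron from the +3 cation: N³⁺ still has 2 valence electrons; Mg³⁺ is already 1 electron into the core; Si³⁺ still has 1 valence electron.
Pulling an electron out of a noble-gas core costs far more than removing a remaining valence electron, so Mg sits at the high end of IE_4.
Valence configurations: N³⁺ [He]2s², Si³⁺ [Ne]3s¹.
Approximate IE_4 values (kJ/mol): N 7475, Mg 10543, Si 4356.
Putting it together, IE_4: Si < N < Mg.

Si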